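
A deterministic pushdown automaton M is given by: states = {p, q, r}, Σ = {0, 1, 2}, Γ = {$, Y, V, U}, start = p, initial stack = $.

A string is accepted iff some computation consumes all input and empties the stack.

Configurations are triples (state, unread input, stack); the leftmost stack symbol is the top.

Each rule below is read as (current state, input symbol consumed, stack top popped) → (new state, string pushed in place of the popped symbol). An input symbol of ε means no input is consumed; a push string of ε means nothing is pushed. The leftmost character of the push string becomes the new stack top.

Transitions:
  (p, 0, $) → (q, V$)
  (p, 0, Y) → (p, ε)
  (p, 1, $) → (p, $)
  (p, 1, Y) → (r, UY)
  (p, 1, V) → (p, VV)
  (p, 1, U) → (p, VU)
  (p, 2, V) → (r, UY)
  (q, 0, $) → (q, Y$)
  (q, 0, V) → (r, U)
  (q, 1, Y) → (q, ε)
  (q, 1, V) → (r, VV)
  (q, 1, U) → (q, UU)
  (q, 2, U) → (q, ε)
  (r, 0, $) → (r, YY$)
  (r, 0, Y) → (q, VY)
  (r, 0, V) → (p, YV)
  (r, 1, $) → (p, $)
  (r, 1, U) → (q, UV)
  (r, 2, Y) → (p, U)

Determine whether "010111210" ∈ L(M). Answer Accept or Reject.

Reject

(p, 010111210, $)
  read 0, top $: go to q, push V$ → (q, 10111210, V$)
  read 1, top V: go to r, push VV → (r, 0111210, VV$)
  read 0, top V: go to p, push YV → (p, 111210, YVV$)
  read 1, top Y: go to r, push UY → (r, 11210, UYVV$)
  read 1, top U: go to q, push UV → (q, 1210, UVYVV$)
  read 1, top U: go to q, push UU → (q, 210, UUVYVV$)
  read 2, top U: go to q, push ε → (q, 10, UVYVV$)
  read 1, top U: go to q, push UU → (q, 0, UUVYVV$)
No transition applies at (q, 0, UUVYVV$); input not fully consumed.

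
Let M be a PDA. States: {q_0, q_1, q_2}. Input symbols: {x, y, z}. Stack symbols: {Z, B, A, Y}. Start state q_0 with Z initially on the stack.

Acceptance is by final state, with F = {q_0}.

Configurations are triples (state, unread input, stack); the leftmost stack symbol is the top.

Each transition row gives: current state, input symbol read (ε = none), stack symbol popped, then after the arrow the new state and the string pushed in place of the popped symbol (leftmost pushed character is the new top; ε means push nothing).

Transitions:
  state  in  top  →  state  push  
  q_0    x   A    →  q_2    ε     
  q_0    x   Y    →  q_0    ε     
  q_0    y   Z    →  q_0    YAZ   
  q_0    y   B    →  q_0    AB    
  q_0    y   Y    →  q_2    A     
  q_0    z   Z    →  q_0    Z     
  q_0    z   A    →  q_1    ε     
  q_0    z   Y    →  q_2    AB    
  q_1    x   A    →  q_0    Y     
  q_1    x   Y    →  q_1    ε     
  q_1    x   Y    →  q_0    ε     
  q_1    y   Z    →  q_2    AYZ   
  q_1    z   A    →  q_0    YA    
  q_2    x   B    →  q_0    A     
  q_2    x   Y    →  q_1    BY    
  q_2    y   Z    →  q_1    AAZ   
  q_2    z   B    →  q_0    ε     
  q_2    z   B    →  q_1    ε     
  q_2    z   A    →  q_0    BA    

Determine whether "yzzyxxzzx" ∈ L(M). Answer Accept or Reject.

One accepting computation: (q_0, yzzyxxzzx, Z) ⊢ (q_0, zzyxxzzx, YAZ) ⊢ (q_2, zyxxzzx, ABAZ) ⊢ (q_0, yxxzzx, BABAZ) ⊢ (q_0, xxzzx, ABABAZ) ⊢ (q_2, xzzx, BABAZ) ⊢ (q_0, zzx, AABAZ) ⊢ (q_1, zx, ABAZ) ⊢ (q_0, x, YABAZ) ⊢ (q_0, ε, ABAZ)
All input consumed and state q_0 ∈ F.

Accept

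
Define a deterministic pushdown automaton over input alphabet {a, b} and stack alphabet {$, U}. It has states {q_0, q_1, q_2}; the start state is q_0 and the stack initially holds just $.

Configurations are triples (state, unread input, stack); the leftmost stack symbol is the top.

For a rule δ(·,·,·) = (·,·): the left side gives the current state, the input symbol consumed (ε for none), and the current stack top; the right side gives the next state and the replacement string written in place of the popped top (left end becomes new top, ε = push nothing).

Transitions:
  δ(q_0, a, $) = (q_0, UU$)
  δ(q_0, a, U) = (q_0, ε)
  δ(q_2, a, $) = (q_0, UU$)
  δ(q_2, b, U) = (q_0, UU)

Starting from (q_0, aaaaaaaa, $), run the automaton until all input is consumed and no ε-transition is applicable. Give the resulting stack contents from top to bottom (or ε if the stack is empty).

(q_0, aaaaaaaa, $)
  read a, top $: go to q_0, push UU$ → (q_0, aaaaaaa, UU$)
  read a, top U: go to q_0, push ε → (q_0, aaaaaa, U$)
  read a, top U: go to q_0, push ε → (q_0, aaaaa, $)
  read a, top $: go to q_0, push UU$ → (q_0, aaaa, UU$)
  read a, top U: go to q_0, push ε → (q_0, aaa, U$)
  read a, top U: go to q_0, push ε → (q_0, aa, $)
  read a, top $: go to q_0, push UU$ → (q_0, a, UU$)
  read a, top U: go to q_0, push ε → (q_0, ε, U$)
All input consumed in state q_0 with stack U$.

U$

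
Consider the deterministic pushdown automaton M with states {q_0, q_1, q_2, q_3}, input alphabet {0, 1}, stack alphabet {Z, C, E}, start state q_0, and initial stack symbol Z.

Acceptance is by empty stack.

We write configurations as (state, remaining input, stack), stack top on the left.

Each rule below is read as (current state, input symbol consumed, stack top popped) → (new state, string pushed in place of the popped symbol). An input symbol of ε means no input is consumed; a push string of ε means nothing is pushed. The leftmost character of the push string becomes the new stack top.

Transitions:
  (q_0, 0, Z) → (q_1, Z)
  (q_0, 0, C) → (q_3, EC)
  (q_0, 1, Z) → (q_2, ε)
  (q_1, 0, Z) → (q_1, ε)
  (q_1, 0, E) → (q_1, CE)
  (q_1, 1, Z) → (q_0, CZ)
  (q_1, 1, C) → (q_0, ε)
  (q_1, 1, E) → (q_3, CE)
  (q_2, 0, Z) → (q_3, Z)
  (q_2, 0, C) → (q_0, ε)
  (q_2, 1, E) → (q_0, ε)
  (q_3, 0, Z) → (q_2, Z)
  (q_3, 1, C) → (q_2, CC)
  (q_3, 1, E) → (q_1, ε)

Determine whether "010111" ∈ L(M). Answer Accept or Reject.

Accept

(q_0, 010111, Z)
  read 0, top Z: go to q_1, push Z → (q_1, 10111, Z)
  read 1, top Z: go to q_0, push CZ → (q_0, 0111, CZ)
  read 0, top C: go to q_3, push EC → (q_3, 111, ECZ)
  read 1, top E: go to q_1, push ε → (q_1, 11, CZ)
  read 1, top C: go to q_0, push ε → (q_0, 1, Z)
  read 1, top Z: go to q_2, push ε → (q_2, ε, ε)
All input consumed and the stack is empty.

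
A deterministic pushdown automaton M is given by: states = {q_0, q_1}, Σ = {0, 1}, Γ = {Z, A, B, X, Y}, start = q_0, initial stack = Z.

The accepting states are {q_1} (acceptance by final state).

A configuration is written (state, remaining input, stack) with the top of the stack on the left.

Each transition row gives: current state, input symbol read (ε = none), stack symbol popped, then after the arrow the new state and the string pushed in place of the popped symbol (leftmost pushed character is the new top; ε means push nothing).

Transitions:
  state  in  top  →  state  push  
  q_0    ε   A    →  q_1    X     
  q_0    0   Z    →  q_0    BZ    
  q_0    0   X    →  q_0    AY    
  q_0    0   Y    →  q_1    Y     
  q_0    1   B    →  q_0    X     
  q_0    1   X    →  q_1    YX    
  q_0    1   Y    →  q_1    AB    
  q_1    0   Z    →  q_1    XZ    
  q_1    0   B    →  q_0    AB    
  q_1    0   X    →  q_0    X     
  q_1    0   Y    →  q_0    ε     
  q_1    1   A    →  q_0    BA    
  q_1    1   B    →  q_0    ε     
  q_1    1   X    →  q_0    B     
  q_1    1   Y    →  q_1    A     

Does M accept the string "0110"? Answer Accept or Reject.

(q_0, 0110, Z)
  read 0, top Z: go to q_0, push BZ → (q_0, 110, BZ)
  read 1, top B: go to q_0, push X → (q_0, 10, XZ)
  read 1, top X: go to q_1, push YX → (q_1, 0, YXZ)
  read 0, top Y: go to q_0, push ε → (q_0, ε, XZ)
All input consumed; state q_0 ∉ F and no further ε-move applies.

Reject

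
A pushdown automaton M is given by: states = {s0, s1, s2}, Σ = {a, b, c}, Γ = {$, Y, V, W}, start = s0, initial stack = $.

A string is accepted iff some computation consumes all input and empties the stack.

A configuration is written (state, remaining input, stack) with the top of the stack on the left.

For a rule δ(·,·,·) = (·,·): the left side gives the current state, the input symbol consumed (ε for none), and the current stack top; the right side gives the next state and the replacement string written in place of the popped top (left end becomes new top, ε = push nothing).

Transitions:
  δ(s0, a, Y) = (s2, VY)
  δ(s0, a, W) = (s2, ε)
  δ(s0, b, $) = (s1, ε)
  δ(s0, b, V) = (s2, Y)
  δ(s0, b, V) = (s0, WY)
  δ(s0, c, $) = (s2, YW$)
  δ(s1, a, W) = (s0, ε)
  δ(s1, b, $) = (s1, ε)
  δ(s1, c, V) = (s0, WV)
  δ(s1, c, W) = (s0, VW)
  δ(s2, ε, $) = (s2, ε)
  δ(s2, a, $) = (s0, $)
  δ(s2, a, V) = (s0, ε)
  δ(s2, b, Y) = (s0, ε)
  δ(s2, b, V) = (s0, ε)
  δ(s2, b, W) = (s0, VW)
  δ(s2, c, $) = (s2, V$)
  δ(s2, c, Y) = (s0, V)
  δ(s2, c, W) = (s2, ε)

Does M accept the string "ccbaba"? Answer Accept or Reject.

Accept

One accepting computation: (s0, ccbaba, $) ⊢ (s2, cbaba, YW$) ⊢ (s0, baba, VW$) ⊢ (s0, aba, WYW$) ⊢ (s2, ba, YW$) ⊢ (s0, a, W$) ⊢ (s2, ε, $) ⊢ (s2, ε, ε)
All input consumed and the stack is empty.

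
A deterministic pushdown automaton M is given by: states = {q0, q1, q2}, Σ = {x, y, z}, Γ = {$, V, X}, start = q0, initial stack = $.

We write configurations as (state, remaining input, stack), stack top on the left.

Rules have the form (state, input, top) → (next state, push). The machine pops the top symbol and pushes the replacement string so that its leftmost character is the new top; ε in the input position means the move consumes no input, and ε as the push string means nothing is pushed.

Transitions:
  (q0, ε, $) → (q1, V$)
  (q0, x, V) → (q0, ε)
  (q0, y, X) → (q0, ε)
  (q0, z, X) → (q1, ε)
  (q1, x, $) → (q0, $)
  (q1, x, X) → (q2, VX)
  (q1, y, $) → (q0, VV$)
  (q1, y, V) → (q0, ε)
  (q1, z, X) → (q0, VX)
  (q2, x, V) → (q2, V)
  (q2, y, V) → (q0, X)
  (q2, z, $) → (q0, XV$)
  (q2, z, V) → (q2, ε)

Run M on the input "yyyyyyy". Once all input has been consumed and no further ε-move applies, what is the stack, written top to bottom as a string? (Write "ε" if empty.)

(q0, yyyyyyy, $)
  ε-move, top $: go to q1, push V$ → (q1, yyyyyyy, V$)
  read y, top V: go to q0, push ε → (q0, yyyyyy, $)
  ε-move, top $: go to q1, push V$ → (q1, yyyyyy, V$)
  read y, top V: go to q0, push ε → (q0, yyyyy, $)
  ε-move, top $: go to q1, push V$ → (q1, yyyyy, V$)
  read y, top V: go to q0, push ε → (q0, yyyy, $)
  ε-move, top $: go to q1, push V$ → (q1, yyyy, V$)
  read y, top V: go to q0, push ε → (q0, yyy, $)
  ε-move, top $: go to q1, push V$ → (q1, yyy, V$)
  read y, top V: go to q0, push ε → (q0, yy, $)
  ε-move, top $: go to q1, push V$ → (q1, yy, V$)
  read y, top V: go to q0, push ε → (q0, y, $)
  ε-move, top $: go to q1, push V$ → (q1, y, V$)
  read y, top V: go to q0, push ε → (q0, ε, $)
  ε-move, top $: go to q1, push V$ → (q1, ε, V$)
All input consumed in state q1 with stack V$.

V$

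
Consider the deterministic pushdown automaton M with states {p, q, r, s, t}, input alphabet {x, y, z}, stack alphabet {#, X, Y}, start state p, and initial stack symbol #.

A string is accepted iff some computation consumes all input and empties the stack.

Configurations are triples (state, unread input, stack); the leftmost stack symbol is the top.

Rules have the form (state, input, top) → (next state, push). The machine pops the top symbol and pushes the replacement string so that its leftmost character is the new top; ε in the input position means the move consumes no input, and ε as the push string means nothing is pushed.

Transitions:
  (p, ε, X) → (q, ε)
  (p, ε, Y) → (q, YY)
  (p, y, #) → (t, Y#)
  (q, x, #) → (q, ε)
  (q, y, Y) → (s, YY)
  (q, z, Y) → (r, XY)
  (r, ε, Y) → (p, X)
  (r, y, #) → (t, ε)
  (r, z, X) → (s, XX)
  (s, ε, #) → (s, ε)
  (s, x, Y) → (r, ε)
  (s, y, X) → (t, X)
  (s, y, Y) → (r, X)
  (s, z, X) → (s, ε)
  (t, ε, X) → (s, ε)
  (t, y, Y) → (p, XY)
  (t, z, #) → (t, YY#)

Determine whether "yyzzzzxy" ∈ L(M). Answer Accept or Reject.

Accept

(p, yyzzzzxy, #) ⊢ (t, yzzzzxy, Y#) ⊢ (p, zzzzxy, XY#) ⊢ (q, zzzzxy, Y#) ⊢ (r, zzzxy, XY#) ⊢ (s, zzxy, XXY#) ⊢ (s, zxy, XY#) ⊢ (s, xy, Y#) ⊢ (r, y, #) ⊢ (t, ε, ε)
All input consumed and the stack is empty.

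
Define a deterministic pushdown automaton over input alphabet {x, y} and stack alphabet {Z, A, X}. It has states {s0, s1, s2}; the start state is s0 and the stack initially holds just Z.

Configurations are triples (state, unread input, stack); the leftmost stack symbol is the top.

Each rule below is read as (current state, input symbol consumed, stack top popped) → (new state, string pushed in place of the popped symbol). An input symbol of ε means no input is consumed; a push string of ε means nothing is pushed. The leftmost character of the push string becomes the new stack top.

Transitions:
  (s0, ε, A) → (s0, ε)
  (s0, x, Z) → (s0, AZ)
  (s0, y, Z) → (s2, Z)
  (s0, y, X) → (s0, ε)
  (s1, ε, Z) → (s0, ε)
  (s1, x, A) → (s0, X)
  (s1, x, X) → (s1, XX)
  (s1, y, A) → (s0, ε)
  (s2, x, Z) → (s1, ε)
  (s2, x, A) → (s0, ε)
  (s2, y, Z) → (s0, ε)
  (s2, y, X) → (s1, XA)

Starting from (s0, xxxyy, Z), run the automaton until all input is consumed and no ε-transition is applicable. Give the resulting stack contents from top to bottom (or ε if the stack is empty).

(s0, xxxyy, Z) ⊢ (s0, xxyy, AZ) ⊢ (s0, xxyy, Z) ⊢ (s0, xyy, AZ) ⊢ (s0, xyy, Z) ⊢ (s0, yy, AZ) ⊢ (s0, yy, Z) ⊢ (s2, y, Z) ⊢ (s0, ε, ε)
All input consumed in state s0 with stack ε.

ε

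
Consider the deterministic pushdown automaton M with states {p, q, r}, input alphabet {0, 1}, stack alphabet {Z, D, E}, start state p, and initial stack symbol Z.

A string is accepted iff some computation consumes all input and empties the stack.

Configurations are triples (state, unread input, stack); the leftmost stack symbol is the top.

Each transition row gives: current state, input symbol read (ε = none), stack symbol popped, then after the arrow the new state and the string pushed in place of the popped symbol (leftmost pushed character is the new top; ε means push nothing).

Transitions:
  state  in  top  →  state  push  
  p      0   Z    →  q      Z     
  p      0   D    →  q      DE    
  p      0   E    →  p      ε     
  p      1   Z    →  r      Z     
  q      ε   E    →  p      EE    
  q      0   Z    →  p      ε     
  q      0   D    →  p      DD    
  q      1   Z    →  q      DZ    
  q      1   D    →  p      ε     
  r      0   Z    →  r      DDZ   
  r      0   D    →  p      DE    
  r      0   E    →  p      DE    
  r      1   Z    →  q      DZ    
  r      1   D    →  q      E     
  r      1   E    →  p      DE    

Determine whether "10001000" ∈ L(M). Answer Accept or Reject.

(p, 10001000, Z) ⊢ (r, 0001000, Z) ⊢ (r, 001000, DDZ) ⊢ (p, 01000, DEDZ) ⊢ (q, 1000, DEEDZ) ⊢ (p, 000, EEDZ) ⊢ (p, 00, EDZ) ⊢ (p, 0, DZ) ⊢ (q, ε, DEZ)
All input consumed; stack is DEZ, not empty, and no further ε-move applies.

Reject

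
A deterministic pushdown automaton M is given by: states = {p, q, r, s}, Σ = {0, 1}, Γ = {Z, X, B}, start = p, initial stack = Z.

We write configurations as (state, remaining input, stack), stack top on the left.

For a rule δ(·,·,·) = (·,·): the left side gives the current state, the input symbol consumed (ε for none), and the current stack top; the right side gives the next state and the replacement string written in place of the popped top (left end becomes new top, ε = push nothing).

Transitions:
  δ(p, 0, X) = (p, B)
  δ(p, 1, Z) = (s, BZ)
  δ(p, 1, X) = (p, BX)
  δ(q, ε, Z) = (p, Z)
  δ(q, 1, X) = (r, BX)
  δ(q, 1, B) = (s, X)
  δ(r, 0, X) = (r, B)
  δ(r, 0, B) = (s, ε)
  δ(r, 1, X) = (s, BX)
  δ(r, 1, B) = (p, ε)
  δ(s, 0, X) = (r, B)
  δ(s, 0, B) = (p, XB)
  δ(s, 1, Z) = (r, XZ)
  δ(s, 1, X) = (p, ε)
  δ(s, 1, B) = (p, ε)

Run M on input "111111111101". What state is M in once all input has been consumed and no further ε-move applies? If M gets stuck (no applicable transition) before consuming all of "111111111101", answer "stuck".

(p, 111111111101, Z)
  read 1, top Z: go to s, push BZ → (s, 11111111101, BZ)
  read 1, top B: go to p, push ε → (p, 1111111101, Z)
  read 1, top Z: go to s, push BZ → (s, 111111101, BZ)
  read 1, top B: go to p, push ε → (p, 11111101, Z)
  read 1, top Z: go to s, push BZ → (s, 1111101, BZ)
  read 1, top B: go to p, push ε → (p, 111101, Z)
  read 1, top Z: go to s, push BZ → (s, 11101, BZ)
  read 1, top B: go to p, push ε → (p, 1101, Z)
  read 1, top Z: go to s, push BZ → (s, 101, BZ)
  read 1, top B: go to p, push ε → (p, 01, Z)
No transition for (p, 0, top Z); M blocks with input 01 remaining.

stuck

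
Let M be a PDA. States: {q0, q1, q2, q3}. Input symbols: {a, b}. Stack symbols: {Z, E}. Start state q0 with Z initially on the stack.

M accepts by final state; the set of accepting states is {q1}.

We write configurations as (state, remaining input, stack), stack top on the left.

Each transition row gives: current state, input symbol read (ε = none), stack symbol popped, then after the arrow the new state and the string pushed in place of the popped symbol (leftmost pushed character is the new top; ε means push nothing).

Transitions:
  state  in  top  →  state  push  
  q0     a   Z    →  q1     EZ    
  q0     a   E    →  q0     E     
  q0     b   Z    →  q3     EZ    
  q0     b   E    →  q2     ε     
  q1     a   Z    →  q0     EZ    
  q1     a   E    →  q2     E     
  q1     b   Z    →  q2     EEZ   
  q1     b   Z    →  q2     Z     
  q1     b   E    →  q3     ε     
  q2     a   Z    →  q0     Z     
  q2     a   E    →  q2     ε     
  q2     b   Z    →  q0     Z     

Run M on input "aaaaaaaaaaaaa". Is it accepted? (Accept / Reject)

Accept

One accepting computation: (q0, aaaaaaaaaaaaa, Z) ⊢ (q1, aaaaaaaaaaaa, EZ) ⊢ (q2, aaaaaaaaaaa, EZ) ⊢ (q2, aaaaaaaaaa, Z) ⊢ (q0, aaaaaaaaa, Z) ⊢ (q1, aaaaaaaa, EZ) ⊢ (q2, aaaaaaa, EZ) ⊢ (q2, aaaaaa, Z) ⊢ (q0, aaaaa, Z) ⊢ (q1, aaaa, EZ) ⊢ (q2, aaa, EZ) ⊢ (q2, aa, Z) ⊢ (q0, a, Z) ⊢ (q1, ε, EZ)
All input consumed and state q1 ∈ F.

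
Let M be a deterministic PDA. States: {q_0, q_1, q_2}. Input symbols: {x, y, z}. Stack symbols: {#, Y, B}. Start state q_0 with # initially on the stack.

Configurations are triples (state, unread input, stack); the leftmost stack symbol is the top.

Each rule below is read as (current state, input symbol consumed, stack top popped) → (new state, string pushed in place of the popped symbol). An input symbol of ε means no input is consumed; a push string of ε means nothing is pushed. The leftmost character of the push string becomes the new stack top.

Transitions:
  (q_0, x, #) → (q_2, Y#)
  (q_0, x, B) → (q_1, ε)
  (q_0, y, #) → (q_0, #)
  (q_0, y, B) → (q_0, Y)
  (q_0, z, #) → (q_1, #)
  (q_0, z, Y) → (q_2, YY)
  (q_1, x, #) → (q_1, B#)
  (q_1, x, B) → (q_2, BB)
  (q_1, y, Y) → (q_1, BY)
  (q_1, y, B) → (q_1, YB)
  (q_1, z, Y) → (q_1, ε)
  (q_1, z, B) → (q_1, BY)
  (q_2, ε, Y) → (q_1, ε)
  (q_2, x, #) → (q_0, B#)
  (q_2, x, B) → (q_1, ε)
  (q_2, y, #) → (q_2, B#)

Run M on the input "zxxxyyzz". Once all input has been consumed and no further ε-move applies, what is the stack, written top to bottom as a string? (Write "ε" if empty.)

BYYYB#

(q_0, zxxxyyzz, #)
  read z, top #: go to q_1, push # → (q_1, xxxyyzz, #)
  read x, top #: go to q_1, push B# → (q_1, xxyyzz, B#)
  read x, top B: go to q_2, push BB → (q_2, xyyzz, BB#)
  read x, top B: go to q_1, push ε → (q_1, yyzz, B#)
  read y, top B: go to q_1, push YB → (q_1, yzz, YB#)
  read y, top Y: go to q_1, push BY → (q_1, zz, BYB#)
  read z, top B: go to q_1, push BY → (q_1, z, BYYB#)
  read z, top B: go to q_1, push BY → (q_1, ε, BYYYB#)
All input consumed in state q_1 with stack BYYYB#.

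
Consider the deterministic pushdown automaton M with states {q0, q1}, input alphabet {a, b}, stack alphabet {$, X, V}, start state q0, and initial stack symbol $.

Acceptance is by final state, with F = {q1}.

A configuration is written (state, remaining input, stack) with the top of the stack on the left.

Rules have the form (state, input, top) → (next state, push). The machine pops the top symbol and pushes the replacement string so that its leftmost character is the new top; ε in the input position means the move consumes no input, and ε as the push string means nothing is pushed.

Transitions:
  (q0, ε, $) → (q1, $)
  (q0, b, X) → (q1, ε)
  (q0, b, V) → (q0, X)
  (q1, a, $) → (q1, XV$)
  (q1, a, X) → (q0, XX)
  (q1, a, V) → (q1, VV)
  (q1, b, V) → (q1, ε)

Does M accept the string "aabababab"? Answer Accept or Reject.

(q0, aabababab, $)
  ε-move, top $: go to q1, push $ → (q1, aabababab, $)
  read a, top $: go to q1, push XV$ → (q1, abababab, XV$)
  read a, top X: go to q0, push XX → (q0, bababab, XXV$)
  read b, top X: go to q1, push ε → (q1, ababab, XV$)
  read a, top X: go to q0, push XX → (q0, babab, XXV$)
  read b, top X: go to q1, push ε → (q1, abab, XV$)
  read a, top X: go to q0, push XX → (q0, bab, XXV$)
  read b, top X: go to q1, push ε → (q1, ab, XV$)
  read a, top X: go to q0, push XX → (q0, b, XXV$)
  read b, top X: go to q1, push ε → (q1, ε, XV$)
All input consumed; state q1 ∈ F.

Accept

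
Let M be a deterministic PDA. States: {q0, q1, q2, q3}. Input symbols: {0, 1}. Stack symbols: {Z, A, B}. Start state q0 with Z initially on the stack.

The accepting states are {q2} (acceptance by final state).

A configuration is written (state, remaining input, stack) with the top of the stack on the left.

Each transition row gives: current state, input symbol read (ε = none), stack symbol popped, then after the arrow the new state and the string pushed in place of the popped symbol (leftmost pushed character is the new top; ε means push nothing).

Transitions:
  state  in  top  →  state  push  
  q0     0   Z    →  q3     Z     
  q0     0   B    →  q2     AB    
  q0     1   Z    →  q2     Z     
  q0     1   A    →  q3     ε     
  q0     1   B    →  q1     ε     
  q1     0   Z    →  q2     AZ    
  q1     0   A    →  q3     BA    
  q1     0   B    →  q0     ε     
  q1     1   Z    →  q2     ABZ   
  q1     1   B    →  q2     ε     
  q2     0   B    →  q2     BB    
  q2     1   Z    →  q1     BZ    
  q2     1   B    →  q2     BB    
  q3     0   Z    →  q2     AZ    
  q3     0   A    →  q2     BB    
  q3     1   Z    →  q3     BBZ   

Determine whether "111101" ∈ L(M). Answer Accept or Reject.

(q0, 111101, Z)
  read 1, top Z: go to q2, push Z → (q2, 11101, Z)
  read 1, top Z: go to q1, push BZ → (q1, 1101, BZ)
  read 1, top B: go to q2, push ε → (q2, 101, Z)
  read 1, top Z: go to q1, push BZ → (q1, 01, BZ)
  read 0, top B: go to q0, push ε → (q0, 1, Z)
  read 1, top Z: go to q2, push Z → (q2, ε, Z)
All input consumed; state q2 ∈ F.

Accept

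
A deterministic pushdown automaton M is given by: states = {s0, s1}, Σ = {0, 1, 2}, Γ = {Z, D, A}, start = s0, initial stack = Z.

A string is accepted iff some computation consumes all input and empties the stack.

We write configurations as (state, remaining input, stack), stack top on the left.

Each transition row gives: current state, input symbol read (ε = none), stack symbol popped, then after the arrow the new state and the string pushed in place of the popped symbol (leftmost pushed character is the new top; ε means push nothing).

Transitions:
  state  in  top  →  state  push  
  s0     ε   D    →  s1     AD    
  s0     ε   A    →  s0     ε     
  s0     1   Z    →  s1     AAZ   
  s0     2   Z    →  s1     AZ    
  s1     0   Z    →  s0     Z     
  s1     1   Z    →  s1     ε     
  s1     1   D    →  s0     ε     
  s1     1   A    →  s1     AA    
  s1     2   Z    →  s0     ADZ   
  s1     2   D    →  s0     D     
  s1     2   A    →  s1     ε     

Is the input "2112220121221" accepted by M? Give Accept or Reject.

Accept

(s0, 2112220121221, Z)
  read 2, top Z: go to s1, push AZ → (s1, 112220121221, AZ)
  read 1, top A: go to s1, push AA → (s1, 12220121221, AAZ)
  read 1, top A: go to s1, push AA → (s1, 2220121221, AAAZ)
  read 2, top A: go to s1, push ε → (s1, 220121221, AAZ)
  read 2, top A: go to s1, push ε → (s1, 20121221, AZ)
  read 2, top A: go to s1, push ε → (s1, 0121221, Z)
  read 0, top Z: go to s0, push Z → (s0, 121221, Z)
  read 1, top Z: go to s1, push AAZ → (s1, 21221, AAZ)
  read 2, top A: go to s1, push ε → (s1, 1221, AZ)
  read 1, top A: go to s1, push AA → (s1, 221, AAZ)
  read 2, top A: go to s1, push ε → (s1, 21, AZ)
  read 2, top A: go to s1, push ε → (s1, 1, Z)
  read 1, top Z: go to s1, push ε → (s1, ε, ε)
All input consumed and the stack is empty.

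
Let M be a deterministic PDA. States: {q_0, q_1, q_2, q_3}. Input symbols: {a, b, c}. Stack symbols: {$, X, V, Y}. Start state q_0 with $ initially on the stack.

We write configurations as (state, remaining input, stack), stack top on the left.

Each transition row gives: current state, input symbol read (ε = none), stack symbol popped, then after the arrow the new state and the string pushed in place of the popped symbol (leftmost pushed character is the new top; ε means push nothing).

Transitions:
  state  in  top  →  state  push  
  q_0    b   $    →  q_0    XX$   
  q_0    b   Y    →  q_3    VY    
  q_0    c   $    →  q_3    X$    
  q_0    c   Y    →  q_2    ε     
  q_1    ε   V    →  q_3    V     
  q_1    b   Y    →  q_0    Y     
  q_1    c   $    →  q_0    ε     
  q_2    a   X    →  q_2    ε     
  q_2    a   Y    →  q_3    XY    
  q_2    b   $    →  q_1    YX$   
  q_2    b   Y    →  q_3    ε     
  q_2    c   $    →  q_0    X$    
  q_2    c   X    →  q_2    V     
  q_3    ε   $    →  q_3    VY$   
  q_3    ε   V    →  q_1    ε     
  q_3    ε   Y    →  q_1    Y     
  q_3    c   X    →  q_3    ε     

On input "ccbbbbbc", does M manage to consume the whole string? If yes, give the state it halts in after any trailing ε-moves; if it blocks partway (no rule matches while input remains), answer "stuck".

q_2

(q_0, ccbbbbbc, $)
  read c, top $: go to q_3, push X$ → (q_3, cbbbbbc, X$)
  read c, top X: go to q_3, push ε → (q_3, bbbbbc, $)
  ε-move, top $: go to q_3, push VY$ → (q_3, bbbbbc, VY$)
  ε-move, top V: go to q_1, push ε → (q_1, bbbbbc, Y$)
  read b, top Y: go to q_0, push Y → (q_0, bbbbc, Y$)
  read b, top Y: go to q_3, push VY → (q_3, bbbc, VY$)
  ε-move, top V: go to q_1, push ε → (q_1, bbbc, Y$)
  read b, top Y: go to q_0, push Y → (q_0, bbc, Y$)
  read b, top Y: go to q_3, push VY → (q_3, bc, VY$)
  ε-move, top V: go to q_1, push ε → (q_1, bc, Y$)
  read b, top Y: go to q_0, push Y → (q_0, c, Y$)
  read c, top Y: go to q_2, push ε → (q_2, ε, $)
All input consumed; M is in state q_2.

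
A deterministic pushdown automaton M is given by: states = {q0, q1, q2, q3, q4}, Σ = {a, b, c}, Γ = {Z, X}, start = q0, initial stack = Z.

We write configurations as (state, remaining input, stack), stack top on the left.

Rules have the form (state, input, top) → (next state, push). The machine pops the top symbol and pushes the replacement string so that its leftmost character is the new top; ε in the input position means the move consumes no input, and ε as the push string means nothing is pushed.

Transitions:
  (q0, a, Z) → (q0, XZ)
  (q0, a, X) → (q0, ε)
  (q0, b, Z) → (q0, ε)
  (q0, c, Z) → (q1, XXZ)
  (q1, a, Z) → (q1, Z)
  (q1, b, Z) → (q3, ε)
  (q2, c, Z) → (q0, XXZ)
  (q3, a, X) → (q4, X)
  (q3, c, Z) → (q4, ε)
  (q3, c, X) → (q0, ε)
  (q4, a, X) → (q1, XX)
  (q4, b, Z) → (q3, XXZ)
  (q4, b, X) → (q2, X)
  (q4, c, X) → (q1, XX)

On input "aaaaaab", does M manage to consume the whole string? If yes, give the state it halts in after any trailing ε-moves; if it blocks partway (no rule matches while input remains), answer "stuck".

q0

(q0, aaaaaab, Z) ⊢ (q0, aaaaab, XZ) ⊢ (q0, aaaab, Z) ⊢ (q0, aaab, XZ) ⊢ (q0, aab, Z) ⊢ (q0, ab, XZ) ⊢ (q0, b, Z) ⊢ (q0, ε, ε)
All input consumed; M is in state q0.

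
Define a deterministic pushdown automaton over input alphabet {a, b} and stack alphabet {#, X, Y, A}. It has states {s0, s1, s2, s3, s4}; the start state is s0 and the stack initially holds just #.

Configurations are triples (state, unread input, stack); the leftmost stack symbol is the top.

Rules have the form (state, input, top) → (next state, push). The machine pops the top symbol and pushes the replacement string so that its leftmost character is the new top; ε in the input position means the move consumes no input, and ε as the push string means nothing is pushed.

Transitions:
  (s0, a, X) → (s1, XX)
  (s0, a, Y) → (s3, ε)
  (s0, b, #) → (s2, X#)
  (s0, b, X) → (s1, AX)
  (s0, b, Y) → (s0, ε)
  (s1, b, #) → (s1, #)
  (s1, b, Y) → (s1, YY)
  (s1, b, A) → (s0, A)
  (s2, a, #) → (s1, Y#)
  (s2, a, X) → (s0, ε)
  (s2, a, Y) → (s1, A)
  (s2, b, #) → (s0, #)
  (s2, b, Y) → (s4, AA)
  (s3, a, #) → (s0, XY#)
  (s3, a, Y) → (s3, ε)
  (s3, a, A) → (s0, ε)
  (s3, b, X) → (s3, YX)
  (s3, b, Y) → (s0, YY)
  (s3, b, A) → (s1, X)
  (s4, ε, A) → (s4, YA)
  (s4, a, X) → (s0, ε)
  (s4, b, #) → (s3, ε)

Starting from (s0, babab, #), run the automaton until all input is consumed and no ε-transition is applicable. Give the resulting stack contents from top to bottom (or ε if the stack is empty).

X#

(s0, babab, #)
  read b, top #: go to s2, push X# → (s2, abab, X#)
  read a, top X: go to s0, push ε → (s0, bab, #)
  read b, top #: go to s2, push X# → (s2, ab, X#)
  read a, top X: go to s0, push ε → (s0, b, #)
  read b, top #: go to s2, push X# → (s2, ε, X#)
All input consumed in state s2 with stack X#.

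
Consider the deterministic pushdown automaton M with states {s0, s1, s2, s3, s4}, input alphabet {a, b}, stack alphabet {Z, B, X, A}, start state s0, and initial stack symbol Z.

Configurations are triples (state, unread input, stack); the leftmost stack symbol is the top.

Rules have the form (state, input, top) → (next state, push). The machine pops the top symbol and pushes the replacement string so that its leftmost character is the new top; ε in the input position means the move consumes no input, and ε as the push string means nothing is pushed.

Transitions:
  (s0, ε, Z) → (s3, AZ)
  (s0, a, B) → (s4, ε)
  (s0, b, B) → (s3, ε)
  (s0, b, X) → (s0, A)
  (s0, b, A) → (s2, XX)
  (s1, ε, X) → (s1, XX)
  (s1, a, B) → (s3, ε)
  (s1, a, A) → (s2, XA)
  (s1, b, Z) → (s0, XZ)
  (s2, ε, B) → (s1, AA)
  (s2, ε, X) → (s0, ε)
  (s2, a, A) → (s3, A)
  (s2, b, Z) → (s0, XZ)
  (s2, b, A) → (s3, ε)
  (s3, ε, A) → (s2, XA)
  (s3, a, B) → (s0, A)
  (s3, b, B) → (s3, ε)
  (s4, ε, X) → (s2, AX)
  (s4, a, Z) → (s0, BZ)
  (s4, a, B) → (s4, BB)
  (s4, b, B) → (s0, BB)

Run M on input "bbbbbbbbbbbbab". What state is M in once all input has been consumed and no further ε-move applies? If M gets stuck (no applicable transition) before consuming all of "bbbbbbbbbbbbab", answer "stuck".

(s0, bbbbbbbbbbbbab, Z) ⊢ (s3, bbbbbbbbbbbbab, AZ) ⊢ (s2, bbbbbbbbbbbbab, XAZ) ⊢ (s0, bbbbbbbbbbbbab, AZ) ⊢ (s2, bbbbbbbbbbbab, XXZ) ⊢ (s0, bbbbbbbbbbbab, XZ) ⊢ (s0, bbbbbbbbbbab, AZ) ⊢ (s2, bbbbbbbbbab, XXZ) ⊢ (s0, bbbbbbbbbab, XZ) ⊢ (s0, bbbbbbbbab, AZ) ⊢ (s2, bbbbbbbab, XXZ) ⊢ (s0, bbbbbbbab, XZ) ⊢ (s0, bbbbbbab, AZ) ⊢ (s2, bbbbbab, XXZ) ⊢ (s0, bbbbbab, XZ) ⊢ (s0, bbbbab, AZ) ⊢ (s2, bbbab, XXZ) ⊢ (s0, bbbab, XZ) ⊢ (s0, bbab, AZ) ⊢ (s2, bab, XXZ) ⊢ (s0, bab, XZ) ⊢ (s0, ab, AZ)
No transition for (s0, a, top A); M blocks with input ab remaining.

stuck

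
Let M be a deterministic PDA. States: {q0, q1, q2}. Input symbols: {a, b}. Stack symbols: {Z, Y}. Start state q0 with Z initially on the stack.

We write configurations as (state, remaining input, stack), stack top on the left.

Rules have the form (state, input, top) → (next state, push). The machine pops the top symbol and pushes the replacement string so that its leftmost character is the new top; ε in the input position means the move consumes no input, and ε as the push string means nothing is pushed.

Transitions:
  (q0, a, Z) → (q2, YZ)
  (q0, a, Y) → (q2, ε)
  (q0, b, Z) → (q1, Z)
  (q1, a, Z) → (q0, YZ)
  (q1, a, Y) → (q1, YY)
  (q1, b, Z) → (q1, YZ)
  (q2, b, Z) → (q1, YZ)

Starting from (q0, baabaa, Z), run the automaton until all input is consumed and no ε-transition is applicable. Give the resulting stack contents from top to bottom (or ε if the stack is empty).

YYYZ

(q0, baabaa, Z) ⊢ (q1, aabaa, Z) ⊢ (q0, abaa, YZ) ⊢ (q2, baa, Z) ⊢ (q1, aa, YZ) ⊢ (q1, a, YYZ) ⊢ (q1, ε, YYYZ)
All input consumed in state q1 with stack YYYZ.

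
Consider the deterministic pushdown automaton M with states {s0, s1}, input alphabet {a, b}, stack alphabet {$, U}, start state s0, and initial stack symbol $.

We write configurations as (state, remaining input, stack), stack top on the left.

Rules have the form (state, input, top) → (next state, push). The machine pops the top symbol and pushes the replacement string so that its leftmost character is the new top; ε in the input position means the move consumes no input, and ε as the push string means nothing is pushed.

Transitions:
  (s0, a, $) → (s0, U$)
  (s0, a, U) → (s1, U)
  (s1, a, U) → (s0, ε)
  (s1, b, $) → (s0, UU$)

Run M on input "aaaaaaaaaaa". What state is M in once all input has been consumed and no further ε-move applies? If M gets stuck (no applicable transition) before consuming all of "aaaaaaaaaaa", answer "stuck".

(s0, aaaaaaaaaaa, $)
  read a, top $: go to s0, push U$ → (s0, aaaaaaaaaa, U$)
  read a, top U: go to s1, push U → (s1, aaaaaaaaa, U$)
  read a, top U: go to s0, push ε → (s0, aaaaaaaa, $)
  read a, top $: go to s0, push U$ → (s0, aaaaaaa, U$)
  read a, top U: go to s1, push U → (s1, aaaaaa, U$)
  read a, top U: go to s0, push ε → (s0, aaaaa, $)
  read a, top $: go to s0, push U$ → (s0, aaaa, U$)
  read a, top U: go to s1, push U → (s1, aaa, U$)
  read a, top U: go to s0, push ε → (s0, aa, $)
  read a, top $: go to s0, push U$ → (s0, a, U$)
  read a, top U: go to s1, push U → (s1, ε, U$)
All input consumed; M is in state s1.

s1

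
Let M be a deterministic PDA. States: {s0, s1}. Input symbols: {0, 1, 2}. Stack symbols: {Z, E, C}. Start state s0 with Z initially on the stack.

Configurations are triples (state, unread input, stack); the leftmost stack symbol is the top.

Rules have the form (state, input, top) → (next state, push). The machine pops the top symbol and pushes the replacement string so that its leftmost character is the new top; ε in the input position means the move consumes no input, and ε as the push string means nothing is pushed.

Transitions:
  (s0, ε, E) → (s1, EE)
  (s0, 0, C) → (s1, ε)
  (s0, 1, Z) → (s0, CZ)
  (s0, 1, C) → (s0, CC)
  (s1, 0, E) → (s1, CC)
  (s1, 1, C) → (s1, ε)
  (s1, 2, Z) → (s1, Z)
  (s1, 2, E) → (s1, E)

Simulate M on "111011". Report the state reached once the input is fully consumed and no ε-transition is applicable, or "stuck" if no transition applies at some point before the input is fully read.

s1

(s0, 111011, Z) ⊢ (s0, 11011, CZ) ⊢ (s0, 1011, CCZ) ⊢ (s0, 011, CCCZ) ⊢ (s1, 11, CCZ) ⊢ (s1, 1, CZ) ⊢ (s1, ε, Z)
All input consumed; M is in state s1.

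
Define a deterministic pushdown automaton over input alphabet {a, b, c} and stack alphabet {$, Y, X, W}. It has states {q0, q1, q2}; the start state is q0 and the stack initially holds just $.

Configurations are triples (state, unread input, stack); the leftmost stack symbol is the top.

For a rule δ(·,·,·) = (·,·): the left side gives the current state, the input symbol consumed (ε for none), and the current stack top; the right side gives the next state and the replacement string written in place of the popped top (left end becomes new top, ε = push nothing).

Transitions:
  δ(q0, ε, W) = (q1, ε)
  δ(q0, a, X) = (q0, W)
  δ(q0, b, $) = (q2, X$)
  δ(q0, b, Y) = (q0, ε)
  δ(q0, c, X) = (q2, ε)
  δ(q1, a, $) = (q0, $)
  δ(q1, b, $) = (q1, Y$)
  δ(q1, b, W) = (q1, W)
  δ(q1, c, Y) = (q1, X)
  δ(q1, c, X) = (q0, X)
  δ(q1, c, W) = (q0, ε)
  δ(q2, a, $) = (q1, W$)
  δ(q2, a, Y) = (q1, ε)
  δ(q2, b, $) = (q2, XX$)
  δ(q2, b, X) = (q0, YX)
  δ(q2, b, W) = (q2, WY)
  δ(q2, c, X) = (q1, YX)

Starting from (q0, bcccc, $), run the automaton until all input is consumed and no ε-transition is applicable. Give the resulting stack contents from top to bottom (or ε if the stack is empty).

X$

(q0, bcccc, $)
  read b, top $: go to q2, push X$ → (q2, cccc, X$)
  read c, top X: go to q1, push YX → (q1, ccc, YX$)
  read c, top Y: go to q1, push X → (q1, cc, XX$)
  read c, top X: go to q0, push X → (q0, c, XX$)
  read c, top X: go to q2, push ε → (q2, ε, X$)
All input consumed in state q2 with stack X$.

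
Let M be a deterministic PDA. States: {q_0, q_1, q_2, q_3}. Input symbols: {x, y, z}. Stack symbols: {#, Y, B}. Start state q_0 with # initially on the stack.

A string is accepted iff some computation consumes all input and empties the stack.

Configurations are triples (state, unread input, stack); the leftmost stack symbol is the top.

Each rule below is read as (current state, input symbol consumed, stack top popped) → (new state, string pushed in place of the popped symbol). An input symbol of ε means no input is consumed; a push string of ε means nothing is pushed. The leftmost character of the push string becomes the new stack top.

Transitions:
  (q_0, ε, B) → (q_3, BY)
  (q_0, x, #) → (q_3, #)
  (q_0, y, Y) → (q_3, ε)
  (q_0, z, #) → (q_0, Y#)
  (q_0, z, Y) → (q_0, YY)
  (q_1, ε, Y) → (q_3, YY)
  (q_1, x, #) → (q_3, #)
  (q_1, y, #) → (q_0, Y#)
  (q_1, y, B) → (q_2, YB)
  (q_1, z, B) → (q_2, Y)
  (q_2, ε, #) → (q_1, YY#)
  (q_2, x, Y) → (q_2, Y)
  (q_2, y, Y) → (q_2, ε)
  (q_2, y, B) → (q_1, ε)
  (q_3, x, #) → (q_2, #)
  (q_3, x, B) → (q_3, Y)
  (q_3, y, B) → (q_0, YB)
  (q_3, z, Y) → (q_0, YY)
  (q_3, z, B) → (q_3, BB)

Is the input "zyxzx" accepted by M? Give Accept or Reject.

(q_0, zyxzx, #)
  read z, top #: go to q_0, push Y# → (q_0, yxzx, Y#)
  read y, top Y: go to q_3, push ε → (q_3, xzx, #)
  read x, top #: go to q_2, push # → (q_2, zx, #)
  ε-move, top #: go to q_1, push YY# → (q_1, zx, YY#)
  ε-move, top Y: go to q_3, push YY → (q_3, zx, YYY#)
  read z, top Y: go to q_0, push YY → (q_0, x, YYYY#)
No transition applies at (q_0, x, YYYY#); input not fully consumed.

Reject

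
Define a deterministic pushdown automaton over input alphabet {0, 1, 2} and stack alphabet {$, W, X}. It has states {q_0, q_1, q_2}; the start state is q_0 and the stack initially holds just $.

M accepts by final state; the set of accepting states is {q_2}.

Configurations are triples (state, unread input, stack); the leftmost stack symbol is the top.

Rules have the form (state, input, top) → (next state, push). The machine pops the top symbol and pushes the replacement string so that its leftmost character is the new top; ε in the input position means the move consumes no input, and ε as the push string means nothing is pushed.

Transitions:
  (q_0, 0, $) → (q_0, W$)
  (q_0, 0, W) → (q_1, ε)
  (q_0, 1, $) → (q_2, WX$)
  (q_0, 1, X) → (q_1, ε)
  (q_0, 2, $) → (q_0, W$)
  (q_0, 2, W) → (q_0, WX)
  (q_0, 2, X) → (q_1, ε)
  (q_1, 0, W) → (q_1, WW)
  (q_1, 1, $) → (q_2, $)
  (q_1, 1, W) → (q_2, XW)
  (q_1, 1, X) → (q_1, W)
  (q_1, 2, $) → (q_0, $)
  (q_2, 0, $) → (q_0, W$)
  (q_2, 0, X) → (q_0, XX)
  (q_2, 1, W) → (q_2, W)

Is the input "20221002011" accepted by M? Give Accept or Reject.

Reject

(q_0, 20221002011, $) ⊢ (q_0, 0221002011, W$) ⊢ (q_1, 221002011, $) ⊢ (q_0, 21002011, $) ⊢ (q_0, 1002011, W$)
No transition applies at (q_0, 1002011, W$); input not fully consumed.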